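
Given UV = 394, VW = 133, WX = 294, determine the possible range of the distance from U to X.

0 ≤ UX ≤ 821

The maximum is all hops collinear in one direction: 394 + 133 + 294 = 821.
The longest hop is 394; the others sum to 427. Since 394 ≤ 427, the path can fold back on itself completely, so the minimum distance is 0.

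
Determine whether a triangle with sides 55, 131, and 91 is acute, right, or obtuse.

Compare the square of the longest side to the sum of squares of the other two: 55² + 91² = 11306 < 17161 = 131².

obtuse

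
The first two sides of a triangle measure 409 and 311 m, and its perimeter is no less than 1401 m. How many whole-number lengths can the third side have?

Triangle inequality: 98 < x < 720. Perimeter ≥ 1401 gives x ≥ 1401 − 409 − 311 = 681.
So 681 ≤ x < 720; integers 681 through 719: 39 values.

39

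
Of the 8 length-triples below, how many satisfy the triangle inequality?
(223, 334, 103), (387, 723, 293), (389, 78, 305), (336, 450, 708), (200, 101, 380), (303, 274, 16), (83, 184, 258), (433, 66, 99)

(103,223,334): 103+223 ≤ 334 → not valid
(293,387,723): 293+387 ≤ 723 → not valid
(78,305,389): 78+305 ≤ 389 → not valid
(336,450,708): 336+450 > 708 → valid
(101,200,380): 101+200 ≤ 380 → not valid
(16,274,303): 16+274 ≤ 303 → not valid
(83,184,258): 83+184 > 258 → valid
(66,99,433): 66+99 ≤ 433 → not valid
2 of the 8 triples form a triangle.

2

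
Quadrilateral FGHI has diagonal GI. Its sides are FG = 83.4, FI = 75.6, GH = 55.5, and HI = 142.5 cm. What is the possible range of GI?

87.0 < GI < 159.0

From triangle FGI: |83.4 − 75.6| < GI < 83.4 + 75.6, i.e. 7.8 < GI < 159.0.
From triangle HGI: 87.0 < GI < 198.0.
Both must hold, so GI lies in the intersection.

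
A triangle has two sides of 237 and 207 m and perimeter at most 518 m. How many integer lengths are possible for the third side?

44

Triangle inequality: 30 < x < 444. Perimeter ≤ 518 gives x ≤ 518 − 237 − 207 = 74.
So 30 < x ≤ 74; integers 31 through 74: 44 values.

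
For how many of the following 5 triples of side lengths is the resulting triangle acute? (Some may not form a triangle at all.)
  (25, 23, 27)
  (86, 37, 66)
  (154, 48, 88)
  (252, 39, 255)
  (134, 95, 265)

1

(25,23,27): 23²+25² = 1154 > 729 = 27² → acute
(86,37,66): 37²+66² = 5725 < 7396 = 86² → obtuse
(154,48,88): 48+88 ≤ 154, not a triangle
(252,39,255): 39²+252² = 65025 = 255² → right
(134,95,265): 95+134 ≤ 265, not a triangle
1 of the 5 is acute.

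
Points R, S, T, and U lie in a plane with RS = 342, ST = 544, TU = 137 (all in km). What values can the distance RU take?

The maximum is all hops collinear in one direction: 342 + 544 + 137 = 1023.
The longest hop is 544; the others sum to 479. Folding the others back against it leaves at least 544 − 479 = 65.

65 ≤ RU ≤ 1023 km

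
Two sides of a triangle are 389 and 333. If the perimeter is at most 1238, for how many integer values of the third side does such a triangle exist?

460

Triangle inequality: 56 < x < 722. Perimeter ≤ 1238 gives x ≤ 1238 − 389 − 333 = 516.
So 56 < x ≤ 516; integers 57 through 516: 460 values.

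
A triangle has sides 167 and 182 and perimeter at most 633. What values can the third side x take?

15 < x ≤ 284

Triangle inequality alone gives 15 < x < 349.
The perimeter condition gives x ≤ 633 − 167 − 182 = 284.
Intersecting the two: 15 < x ≤ 284.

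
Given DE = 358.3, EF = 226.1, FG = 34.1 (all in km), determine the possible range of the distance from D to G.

98.1 ≤ DG ≤ 618.5 km

The maximum is all hops collinear in one direction: 358.3 + 226.1 + 34.1 = 618.5.
The longest hop is 358.3; the others sum to 260.2. Folding the others back against it leaves at least 358.3 − 260.2 = 98.1.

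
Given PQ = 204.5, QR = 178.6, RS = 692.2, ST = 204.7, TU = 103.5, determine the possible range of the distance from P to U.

0.9 ≤ PU ≤ 1383.5

The maximum is all hops collinear in one direction: 204.5 + 178.6 + 692.2 + 204.7 + 103.5 = 1383.5.
The longest hop is 692.2; the others sum to 691.3. Folding the others back against it leaves at least 692.2 − 691.3 = 0.9.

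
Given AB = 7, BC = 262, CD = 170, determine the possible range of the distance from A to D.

The maximum is all hops collinear in one direction: 7 + 262 + 170 = 439.
The longest hop is 262; the others sum to 177. Folding the others back against it leaves at least 262 − 177 = 85.

85 ≤ AD ≤ 439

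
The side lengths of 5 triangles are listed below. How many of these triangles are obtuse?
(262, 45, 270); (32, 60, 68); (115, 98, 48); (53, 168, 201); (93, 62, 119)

4

(262,45,270): 45²+262² = 70669 < 72900 = 270² → obtuse
(32,60,68): 32²+60² = 4624 = 68² → right
(115,98,48): 48²+98² = 11908 < 13225 = 115² → obtuse
(53,168,201): 53²+168² = 31033 < 40401 = 201² → obtuse
(93,62,119): 62²+93² = 12493 < 14161 = 119² → obtuse
4 of the 5 are obtuse.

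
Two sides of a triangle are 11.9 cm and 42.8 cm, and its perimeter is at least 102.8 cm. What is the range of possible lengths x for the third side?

Triangle inequality alone gives 30.9 < x < 54.7.
The perimeter condition gives x ≥ 102.8 − 11.9 − 42.8 = 48.1.
Intersecting the two: 48.1 ≤ x < 54.7.

48.1 ≤ x < 54.7 cm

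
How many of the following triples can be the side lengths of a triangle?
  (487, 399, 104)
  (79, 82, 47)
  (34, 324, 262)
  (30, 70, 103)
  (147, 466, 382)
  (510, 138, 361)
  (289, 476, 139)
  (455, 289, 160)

(104,399,487): 104+399 > 487 → valid
(47,79,82): 47+79 > 82 → valid
(34,262,324): 34+262 ≤ 324 → not valid
(30,70,103): 30+70 ≤ 103 → not valid
(147,382,466): 147+382 > 466 → valid
(138,361,510): 138+361 ≤ 510 → not valid
(139,289,476): 139+289 ≤ 476 → not valid
(160,289,455): 160+289 ≤ 455 → not valid
3 of the 8 triples form a triangle.

3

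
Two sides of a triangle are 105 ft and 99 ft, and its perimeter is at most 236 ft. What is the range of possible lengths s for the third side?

Triangle inequality alone gives 6 < s < 204.
The perimeter condition gives s ≤ 236 − 105 − 99 = 32.
Intersecting the two: 6 < s ≤ 32.

6 < s ≤ 32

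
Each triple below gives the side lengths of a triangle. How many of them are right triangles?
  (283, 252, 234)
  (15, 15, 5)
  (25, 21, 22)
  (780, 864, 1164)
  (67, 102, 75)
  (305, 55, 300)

2

(283,252,234): 234²+252² = 118260 > 80089 = 283² → acute
(15,15,5): 5²+15² = 250 > 225 = 15² → acute
(25,21,22): 21²+22² = 925 > 625 = 25² → acute
(780,864,1164): 780²+864² = 1354896 = 1164² → right
(67,102,75): 67²+75² = 10114 < 10404 = 102² → obtuse
(305,55,300): 55²+300² = 93025 = 305² → right
2 of the 6 are right.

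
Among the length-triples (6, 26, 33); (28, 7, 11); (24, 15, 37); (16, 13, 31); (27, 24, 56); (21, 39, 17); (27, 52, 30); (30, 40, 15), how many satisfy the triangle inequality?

(6,26,33): 6+26 ≤ 33 → not valid
(7,11,28): 7+11 ≤ 28 → not valid
(15,24,37): 15+24 > 37 → valid
(13,16,31): 13+16 ≤ 31 → not valid
(24,27,56): 24+27 ≤ 56 → not valid
(17,21,39): 17+21 ≤ 39 → not valid
(27,30,52): 27+30 > 52 → valid
(15,30,40): 15+30 > 40 → valid
3 of the 8 triples form a triangle.

3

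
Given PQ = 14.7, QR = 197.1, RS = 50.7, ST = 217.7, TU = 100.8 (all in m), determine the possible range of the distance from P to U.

0 ≤ PU ≤ 581.0 m

The maximum is all hops collinear in one direction: 14.7 + 197.1 + 50.7 + 217.7 + 100.8 = 581.0.
The longest hop is 217.7; the others sum to 363.3. Since 217.7 ≤ 363.3, the path can fold back on itself completely, so the minimum distance is 0.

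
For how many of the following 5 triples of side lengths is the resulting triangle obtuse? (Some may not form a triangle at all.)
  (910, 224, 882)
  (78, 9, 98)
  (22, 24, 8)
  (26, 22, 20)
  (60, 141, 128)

1

(910,224,882): 224²+882² = 828100 = 910² → right
(78,9,98): 9+78 ≤ 98, not a triangle
(22,24,8): 8²+22² = 548 < 576 = 24² → obtuse
(26,22,20): 20²+22² = 884 > 676 = 26² → acute
(60,141,128): 60²+128² = 19984 > 19881 = 141² → acute
1 of the 5 is obtuse.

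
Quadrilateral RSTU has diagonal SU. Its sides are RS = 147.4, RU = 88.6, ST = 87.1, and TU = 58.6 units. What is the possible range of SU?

58.8 < SU < 145.7

From triangle RSU: |147.4 − 88.6| < SU < 147.4 + 88.6, i.e. 58.8 < SU < 236.0.
From triangle TSU: 28.5 < SU < 145.7.
Both must hold, so SU lies in the intersection.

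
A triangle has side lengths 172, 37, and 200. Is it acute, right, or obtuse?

Compare the square of the longest side to the sum of squares of the other two: 37² + 172² = 30953 < 40000 = 200².

obtuse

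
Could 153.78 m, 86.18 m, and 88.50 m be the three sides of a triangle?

The longest side is 153.78, and the other two sum to 174.68.
Since 174.68 > 153.78, the triangle inequality holds.

Yes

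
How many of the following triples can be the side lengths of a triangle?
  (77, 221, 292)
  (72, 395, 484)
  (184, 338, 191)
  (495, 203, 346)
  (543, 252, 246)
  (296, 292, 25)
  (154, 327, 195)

5

(77,221,292): 77+221 > 292 → valid
(72,395,484): 72+395 ≤ 484 → not valid
(184,191,338): 184+191 > 338 → valid
(203,346,495): 203+346 > 495 → valid
(246,252,543): 246+252 ≤ 543 → not valid
(25,292,296): 25+292 > 296 → valid
(154,195,327): 154+195 > 327 → valid
5 of the 7 triples form a triangle.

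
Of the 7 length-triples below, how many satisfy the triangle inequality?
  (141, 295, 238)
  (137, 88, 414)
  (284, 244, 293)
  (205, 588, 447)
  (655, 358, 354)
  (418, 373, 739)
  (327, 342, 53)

(141,238,295): 141+238 > 295 → valid
(88,137,414): 88+137 ≤ 414 → not valid
(244,284,293): 244+284 > 293 → valid
(205,447,588): 205+447 > 588 → valid
(354,358,655): 354+358 > 655 → valid
(373,418,739): 373+418 > 739 → valid
(53,327,342): 53+327 > 342 → valid
6 of the 7 triples form a triangle.

6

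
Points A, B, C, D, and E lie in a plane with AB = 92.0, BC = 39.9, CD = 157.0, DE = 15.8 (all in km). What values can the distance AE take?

9.3 ≤ AE ≤ 304.7 km

The maximum is all hops collinear in one direction: 92.0 + 39.9 + 157.0 + 15.8 = 304.7.
The longest hop is 157.0; the others sum to 147.7. Folding the others back against it leaves at least 157.0 − 147.7 = 9.3.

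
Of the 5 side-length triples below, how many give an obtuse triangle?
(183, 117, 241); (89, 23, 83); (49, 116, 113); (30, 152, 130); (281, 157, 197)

4

(183,117,241): 117²+183² = 47178 < 58081 = 241² → obtuse
(89,23,83): 23²+83² = 7418 < 7921 = 89² → obtuse
(49,116,113): 49²+113² = 15170 > 13456 = 116² → acute
(30,152,130): 30²+130² = 17800 < 23104 = 152² → obtuse
(281,157,197): 157²+197² = 63458 < 78961 = 281² → obtuse
4 of the 5 are obtuse.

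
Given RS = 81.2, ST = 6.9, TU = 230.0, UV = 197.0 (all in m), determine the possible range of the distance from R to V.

The maximum is all hops collinear in one direction: 81.2 + 6.9 + 230.0 + 197.0 = 515.1.
The longest hop is 230.0; the others sum to 285.1. Since 230.0 ≤ 285.1, the path can fold back on itself completely, so the minimum distance is 0.

0 ≤ RV ≤ 515.1 m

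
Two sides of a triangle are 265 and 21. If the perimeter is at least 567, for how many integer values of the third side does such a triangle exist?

5

Triangle inequality: 244 < x < 286. Perimeter ≥ 567 gives x ≥ 567 − 265 − 21 = 281.
So 281 ≤ x < 286; integers 281 through 285: 5 values.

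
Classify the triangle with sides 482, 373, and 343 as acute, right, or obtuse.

acute

Compare the square of the longest side to the sum of squares of the other two: 343² + 373² = 256778 > 232324 = 482².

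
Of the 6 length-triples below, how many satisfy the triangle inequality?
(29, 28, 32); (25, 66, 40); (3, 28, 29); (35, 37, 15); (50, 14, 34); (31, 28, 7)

(28,29,32): 28+29 > 32 → valid
(25,40,66): 25+40 ≤ 66 → not valid
(3,28,29): 3+28 > 29 → valid
(15,35,37): 15+35 > 37 → valid
(14,34,50): 14+34 ≤ 50 → not valid
(7,28,31): 7+28 > 31 → valid
4 of the 6 triples form a triangle.

4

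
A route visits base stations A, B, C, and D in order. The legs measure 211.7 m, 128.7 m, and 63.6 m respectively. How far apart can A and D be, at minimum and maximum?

The maximum is all hops collinear in one direction: 211.7 + 128.7 + 63.6 = 404.0.
The longest hop is 211.7; the others sum to 192.3. Folding the others back against it leaves at least 211.7 − 192.3 = 19.4.

19.4 ≤ AD ≤ 404.0 m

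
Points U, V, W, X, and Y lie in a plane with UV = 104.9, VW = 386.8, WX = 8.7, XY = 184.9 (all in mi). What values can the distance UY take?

88.3 ≤ UY ≤ 685.3 mi

The maximum is all hops collinear in one direction: 104.9 + 386.8 + 8.7 + 184.9 = 685.3.
The longest hop is 386.8; the others sum to 298.5. Folding the others back against it leaves at least 386.8 − 298.5 = 88.3.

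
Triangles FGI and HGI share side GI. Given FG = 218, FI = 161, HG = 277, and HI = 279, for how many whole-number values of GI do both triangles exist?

From triangle FGI: 57 < GI < 379.
From triangle HGI: 2 < GI < 556.
Intersection: 57 < GI < 379, so integers 58 through 378: 321 values.

321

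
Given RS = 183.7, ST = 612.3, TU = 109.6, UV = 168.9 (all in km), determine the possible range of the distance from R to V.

The maximum is all hops collinear in one direction: 183.7 + 612.3 + 109.6 + 168.9 = 1074.5.
The longest hop is 612.3; the others sum to 462.2. Folding the others back against it leaves at least 612.3 − 462.2 = 150.1.

150.1 ≤ RV ≤ 1074.5 km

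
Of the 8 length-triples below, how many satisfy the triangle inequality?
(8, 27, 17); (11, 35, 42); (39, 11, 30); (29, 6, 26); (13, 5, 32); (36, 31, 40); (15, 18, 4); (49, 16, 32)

(8,17,27): 8+17 ≤ 27 → not valid
(11,35,42): 11+35 > 42 → valid
(11,30,39): 11+30 > 39 → valid
(6,26,29): 6+26 > 29 → valid
(5,13,32): 5+13 ≤ 32 → not valid
(31,36,40): 31+36 > 40 → valid
(4,15,18): 4+15 > 18 → valid
(16,32,49): 16+32 ≤ 49 → not valid
5 of the 8 triples form a triangle.

5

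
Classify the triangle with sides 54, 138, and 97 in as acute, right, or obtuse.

obtuse

Compare the square of the longest side to the sum of squares of the other two: 54² + 97² = 12325 < 19044 = 138².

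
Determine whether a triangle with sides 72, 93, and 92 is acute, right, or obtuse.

Compare the square of the longest side to the sum of squares of the other two: 72² + 92² = 13648 > 8649 = 93².

acute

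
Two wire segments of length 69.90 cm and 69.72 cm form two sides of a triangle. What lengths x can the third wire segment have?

By the triangle inequality, x must be less than 69.90 + 69.72 = 139.62 and greater than |69.90 − 69.72| = 0.18.

0.18 < x < 139.62 (cm)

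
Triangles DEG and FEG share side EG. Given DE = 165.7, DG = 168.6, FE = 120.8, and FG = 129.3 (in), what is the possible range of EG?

From triangle DEG: |165.7 − 168.6| < EG < 165.7 + 168.6, i.e. 2.9 < EG < 334.3.
From triangle FEG: 8.5 < EG < 250.1.
Both must hold, so EG lies in the intersection.

8.5 < EG < 250.1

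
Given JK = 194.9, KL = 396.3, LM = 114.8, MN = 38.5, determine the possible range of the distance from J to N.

48.1 ≤ JN ≤ 744.5

The maximum is all hops collinear in one direction: 194.9 + 396.3 + 114.8 + 38.5 = 744.5.
The longest hop is 396.3; the others sum to 348.2. Folding the others back against it leaves at least 396.3 − 348.2 = 48.1.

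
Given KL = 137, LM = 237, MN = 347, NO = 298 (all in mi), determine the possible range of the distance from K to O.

The maximum is all hops collinear in one direction: 137 + 237 + 347 + 298 = 1019.
The longest hop is 347; the others sum to 672. Since 347 ≤ 672, the path can fold back on itself completely, so the minimum distance is 0.

0 ≤ KO ≤ 1019 mi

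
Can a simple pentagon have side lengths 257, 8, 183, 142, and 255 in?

A pentagon exists iff every side is shorter than the sum of the others — equivalently, the longest side is less than the sum of the rest.
Longest side 257 < 588 (sum of the remaining 4), so yes.

Yes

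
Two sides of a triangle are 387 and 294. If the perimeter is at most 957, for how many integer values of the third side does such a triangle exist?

Triangle inequality: 93 < x < 681. Perimeter ≤ 957 gives x ≤ 957 − 387 − 294 = 276.
So 93 < x ≤ 276; integers 94 through 276: 183 values.

183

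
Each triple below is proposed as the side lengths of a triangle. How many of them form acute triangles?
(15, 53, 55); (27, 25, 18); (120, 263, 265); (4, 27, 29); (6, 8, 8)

(15,53,55): 15²+53² = 3034 > 3025 = 55² → acute
(27,25,18): 18²+25² = 949 > 729 = 27² → acute
(120,263,265): 120²+263² = 83569 > 70225 = 265² → acute
(4,27,29): 4²+27² = 745 < 841 = 29² → obtuse
(6,8,8): 6²+8² = 100 > 64 = 8² → acute
4 of the 5 are acute.

4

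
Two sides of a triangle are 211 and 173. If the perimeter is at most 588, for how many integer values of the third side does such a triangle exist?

166

Triangle inequality: 38 < x < 384. Perimeter ≤ 588 gives x ≤ 588 − 211 − 173 = 204.
So 38 < x ≤ 204; integers 39 through 204: 166 values.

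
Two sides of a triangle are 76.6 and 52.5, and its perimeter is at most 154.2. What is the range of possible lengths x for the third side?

24.1 < x ≤ 25.1

Triangle inequality alone gives 24.1 < x < 129.1.
The perimeter condition gives x ≤ 154.2 − 76.6 − 52.5 = 25.1.
Intersecting the two: 24.1 < x ≤ 25.1.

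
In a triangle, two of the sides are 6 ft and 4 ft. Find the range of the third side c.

By the triangle inequality, c must be less than 6 + 4 = 10 and greater than |6 − 4| = 2.

2 < c < 10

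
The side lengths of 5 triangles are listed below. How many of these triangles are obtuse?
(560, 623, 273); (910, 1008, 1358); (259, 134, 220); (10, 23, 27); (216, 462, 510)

2

(560,623,273): 273²+560² = 388129 = 623² → right
(910,1008,1358): 910²+1008² = 1844164 = 1358² → right
(259,134,220): 134²+220² = 66356 < 67081 = 259² → obtuse
(10,23,27): 10²+23² = 629 < 729 = 27² → obtuse
(216,462,510): 216²+462² = 260100 = 510² → right
2 of the 5 are obtuse.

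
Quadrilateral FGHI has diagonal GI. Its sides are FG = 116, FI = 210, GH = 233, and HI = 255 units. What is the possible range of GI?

94 < GI < 326

From triangle FGI: |116 − 210| < GI < 116 + 210, i.e. 94 < GI < 326.
From triangle HGI: 22 < GI < 488.
Both must hold, so GI lies in the intersection.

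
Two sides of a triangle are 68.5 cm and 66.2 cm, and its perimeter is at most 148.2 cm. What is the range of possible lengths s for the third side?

2.3 < s ≤ 13.5

Triangle inequality alone gives 2.3 < s < 134.7.
The perimeter condition gives s ≤ 148.2 − 68.5 − 66.2 = 13.5.
Intersecting the two: 2.3 < s ≤ 13.5.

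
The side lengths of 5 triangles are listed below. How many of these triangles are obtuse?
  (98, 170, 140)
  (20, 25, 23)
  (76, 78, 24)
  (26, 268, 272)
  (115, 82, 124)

1

(98,170,140): 98²+140² = 29204 > 28900 = 170² → acute
(20,25,23): 20²+23² = 929 > 625 = 25² → acute
(76,78,24): 24²+76² = 6352 > 6084 = 78² → acute
(26,268,272): 26²+268² = 72500 < 73984 = 272² → obtuse
(115,82,124): 82²+115² = 19949 > 15376 = 124² → acute
1 of the 5 is obtuse.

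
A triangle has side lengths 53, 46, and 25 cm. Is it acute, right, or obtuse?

Compare the square of the longest side to the sum of squares of the other two: 25² + 46² = 2741 < 2809 = 53².

obtuse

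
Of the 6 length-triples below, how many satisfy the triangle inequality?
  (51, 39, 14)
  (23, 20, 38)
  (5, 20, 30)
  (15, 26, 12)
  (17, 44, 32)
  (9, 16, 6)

4

(14,39,51): 14+39 > 51 → valid
(20,23,38): 20+23 > 38 → valid
(5,20,30): 5+20 ≤ 30 → not valid
(12,15,26): 12+15 > 26 → valid
(17,32,44): 17+32 > 44 → valid
(6,9,16): 6+9 ≤ 16 → not valid
4 of the 6 triples form a triangle.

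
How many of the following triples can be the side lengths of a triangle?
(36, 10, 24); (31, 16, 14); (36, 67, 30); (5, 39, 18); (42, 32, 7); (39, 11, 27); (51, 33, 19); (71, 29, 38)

(10,24,36): 10+24 ≤ 36 → not valid
(14,16,31): 14+16 ≤ 31 → not valid
(30,36,67): 30+36 ≤ 67 → not valid
(5,18,39): 5+18 ≤ 39 → not valid
(7,32,42): 7+32 ≤ 42 → not valid
(11,27,39): 11+27 ≤ 39 → not valid
(19,33,51): 19+33 > 51 → valid
(29,38,71): 29+38 ≤ 71 → not valid
1 of the 8 triples forms a triangle.

1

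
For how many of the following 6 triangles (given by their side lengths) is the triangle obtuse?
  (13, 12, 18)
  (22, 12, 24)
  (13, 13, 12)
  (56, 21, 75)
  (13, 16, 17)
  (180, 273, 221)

2

(13,12,18): 12²+13² = 313 < 324 = 18² → obtuse
(22,12,24): 12²+22² = 628 > 576 = 24² → acute
(13,13,12): 12²+13² = 313 > 169 = 13² → acute
(56,21,75): 21²+56² = 3577 < 5625 = 75² → obtuse
(13,16,17): 13²+16² = 425 > 289 = 17² → acute
(180,273,221): 180²+221² = 81241 > 74529 = 273² → acute
2 of the 6 are obtuse.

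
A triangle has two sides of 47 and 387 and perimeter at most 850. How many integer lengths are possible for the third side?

Triangle inequality: 340 < x < 434. Perimeter ≤ 850 gives x ≤ 850 − 47 − 387 = 416.
So 340 < x ≤ 416; integers 341 through 416: 76 values.

76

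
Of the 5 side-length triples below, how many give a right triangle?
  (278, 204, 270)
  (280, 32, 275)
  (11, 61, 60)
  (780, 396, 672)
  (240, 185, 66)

2

(278,204,270): 204²+270² = 114516 > 77284 = 278² → acute
(280,32,275): 32²+275² = 76649 < 78400 = 280² → obtuse
(11,61,60): 11²+60² = 3721 = 61² → right
(780,396,672): 396²+672² = 608400 = 780² → right
(240,185,66): 66²+185² = 38581 < 57600 = 240² → obtuse
2 of the 5 are right.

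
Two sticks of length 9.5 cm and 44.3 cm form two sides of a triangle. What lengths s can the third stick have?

34.8 < s < 53.8

By the triangle inequality, s must be less than 9.5 + 44.3 = 53.8 and greater than |9.5 − 44.3| = 34.8.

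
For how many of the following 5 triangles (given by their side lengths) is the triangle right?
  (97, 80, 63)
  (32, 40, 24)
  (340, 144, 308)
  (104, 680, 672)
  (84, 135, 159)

4

(97,80,63): 63²+80² = 10369 > 9409 = 97² → acute
(32,40,24): 24²+32² = 1600 = 40² → right
(340,144,308): 144²+308² = 115600 = 340² → right
(104,680,672): 104²+672² = 462400 = 680² → right
(84,135,159): 84²+135² = 25281 = 159² → right
4 of the 5 are right.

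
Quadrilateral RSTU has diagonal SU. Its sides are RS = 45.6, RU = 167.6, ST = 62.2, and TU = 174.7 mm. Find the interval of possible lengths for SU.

122.0 < SU < 213.2

From triangle RSU: |45.6 − 167.6| < SU < 45.6 + 167.6, i.e. 122.0 < SU < 213.2.
From triangle TSU: 112.5 < SU < 236.9.
Both must hold, so SU lies in the intersection.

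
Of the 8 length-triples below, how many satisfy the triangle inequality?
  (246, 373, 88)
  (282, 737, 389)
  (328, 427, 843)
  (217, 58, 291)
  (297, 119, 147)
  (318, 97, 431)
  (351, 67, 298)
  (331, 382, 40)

1

(88,246,373): 88+246 ≤ 373 → not valid
(282,389,737): 282+389 ≤ 737 → not valid
(328,427,843): 328+427 ≤ 843 → not valid
(58,217,291): 58+217 ≤ 291 → not valid
(119,147,297): 119+147 ≤ 297 → not valid
(97,318,431): 97+318 ≤ 431 → not valid
(67,298,351): 67+298 > 351 → valid
(40,331,382): 40+331 ≤ 382 → not valid
1 of the 8 triples forms a triangle.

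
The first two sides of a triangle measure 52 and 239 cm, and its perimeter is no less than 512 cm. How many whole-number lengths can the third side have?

Triangle inequality: 187 < x < 291. Perimeter ≥ 512 gives x ≥ 512 − 52 − 239 = 221.
So 221 ≤ x < 291; integers 221 through 290: 70 values.

70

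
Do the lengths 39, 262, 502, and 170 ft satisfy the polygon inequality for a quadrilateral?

For a quadrilateral, each side must be shorter than the sum of the others.
Here the longest side is 502, but the remaining 3 sides sum to only 471.

No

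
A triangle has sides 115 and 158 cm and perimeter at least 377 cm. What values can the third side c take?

104 ≤ c < 273

Triangle inequality alone gives 43 < c < 273.
The perimeter condition gives c ≥ 377 − 115 − 158 = 104.
Intersecting the two: 104 ≤ c < 273.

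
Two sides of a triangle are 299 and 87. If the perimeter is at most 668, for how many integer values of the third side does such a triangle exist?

Triangle inequality: 212 < x < 386. Perimeter ≤ 668 gives x ≤ 668 − 299 − 87 = 282.
So 212 < x ≤ 282; integers 213 through 282: 70 values.

70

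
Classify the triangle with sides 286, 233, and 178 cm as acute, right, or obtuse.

Compare the square of the longest side to the sum of squares of the other two: 178² + 233² = 85973 > 81796 = 286².

acute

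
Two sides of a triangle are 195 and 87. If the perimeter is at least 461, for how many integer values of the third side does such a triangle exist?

103

Triangle inequality: 108 < x < 282. Perimeter ≥ 461 gives x ≥ 461 − 195 − 87 = 179.
So 179 ≤ x < 282; integers 179 through 281: 103 values.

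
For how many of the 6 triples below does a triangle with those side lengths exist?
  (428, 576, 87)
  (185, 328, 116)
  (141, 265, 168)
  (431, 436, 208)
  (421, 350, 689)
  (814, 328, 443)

3

(87,428,576): 87+428 ≤ 576 → not valid
(116,185,328): 116+185 ≤ 328 → not valid
(141,168,265): 141+168 > 265 → valid
(208,431,436): 208+431 > 436 → valid
(350,421,689): 350+421 > 689 → valid
(328,443,814): 328+443 ≤ 814 → not valid
3 of the 6 triples form a triangle.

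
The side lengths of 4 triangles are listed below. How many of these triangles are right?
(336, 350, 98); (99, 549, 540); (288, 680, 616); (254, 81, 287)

3

(336,350,98): 98²+336² = 122500 = 350² → right
(99,549,540): 99²+540² = 301401 = 549² → right
(288,680,616): 288²+616² = 462400 = 680² → right
(254,81,287): 81²+254² = 71077 < 82369 = 287² → obtuse
3 of the 4 are right.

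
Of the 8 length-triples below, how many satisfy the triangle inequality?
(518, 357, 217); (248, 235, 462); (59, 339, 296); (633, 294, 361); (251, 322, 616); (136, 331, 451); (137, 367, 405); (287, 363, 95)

(217,357,518): 217+357 > 518 → valid
(235,248,462): 235+248 > 462 → valid
(59,296,339): 59+296 > 339 → valid
(294,361,633): 294+361 > 633 → valid
(251,322,616): 251+322 ≤ 616 → not valid
(136,331,451): 136+331 > 451 → valid
(137,367,405): 137+367 > 405 → valid
(95,287,363): 95+287 > 363 → valid
7 of the 8 triples form a triangle.

7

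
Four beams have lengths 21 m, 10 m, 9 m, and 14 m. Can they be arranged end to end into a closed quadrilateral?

Yes

A quadrilateral exists iff every side is shorter than the sum of the others — equivalently, the longest side is less than the sum of the rest.
Longest side 21 < 33 (sum of the remaining 3), so yes.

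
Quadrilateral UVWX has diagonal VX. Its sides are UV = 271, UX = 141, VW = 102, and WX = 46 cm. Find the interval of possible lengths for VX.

From triangle UVX: |271 − 141| < VX < 271 + 141, i.e. 130 < VX < 412.
From triangle WVX: 56 < VX < 148.
Both must hold, so VX lies in the intersection.

130 < VX < 148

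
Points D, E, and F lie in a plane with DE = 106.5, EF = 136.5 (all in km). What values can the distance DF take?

30.0 ≤ DF ≤ 243.0 km

By the triangle inequality, |106.5 − 136.5| ≤ DF ≤ 106.5 + 136.5.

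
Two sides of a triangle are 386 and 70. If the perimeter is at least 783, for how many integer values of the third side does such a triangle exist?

129

Triangle inequality: 316 < x < 456. Perimeter ≥ 783 gives x ≥ 783 − 386 − 70 = 327.
So 327 ≤ x < 456; integers 327 through 455: 129 values.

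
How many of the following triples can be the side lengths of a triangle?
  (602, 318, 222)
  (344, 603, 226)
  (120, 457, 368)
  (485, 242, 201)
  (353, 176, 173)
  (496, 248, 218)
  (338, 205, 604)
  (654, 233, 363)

1

(222,318,602): 222+318 ≤ 602 → not valid
(226,344,603): 226+344 ≤ 603 → not valid
(120,368,457): 120+368 > 457 → valid
(201,242,485): 201+242 ≤ 485 → not valid
(173,176,353): 173+176 ≤ 353 → not valid
(218,248,496): 218+248 ≤ 496 → not valid
(205,338,604): 205+338 ≤ 604 → not valid
(233,363,654): 233+363 ≤ 654 → not valid
1 of the 8 triples forms a triangle.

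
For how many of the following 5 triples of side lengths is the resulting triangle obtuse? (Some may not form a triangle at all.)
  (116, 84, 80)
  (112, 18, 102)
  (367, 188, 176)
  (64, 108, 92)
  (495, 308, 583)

1

(116,84,80): 80²+84² = 13456 = 116² → right
(112,18,102): 18²+102² = 10728 < 12544 = 112² → obtuse
(367,188,176): 176+188 ≤ 367, not a triangle
(64,108,92): 64²+92² = 12560 > 11664 = 108² → acute
(495,308,583): 308²+495² = 339889 = 583² → right
1 of the 5 is obtuse.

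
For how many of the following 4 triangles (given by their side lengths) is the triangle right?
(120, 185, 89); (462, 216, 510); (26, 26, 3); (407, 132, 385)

(120,185,89): 89²+120² = 22321 < 34225 = 185² → obtuse
(462,216,510): 216²+462² = 260100 = 510² → right
(26,26,3): 3²+26² = 685 > 676 = 26² → acute
(407,132,385): 132²+385² = 165649 = 407² → right
2 of the 4 are right.

2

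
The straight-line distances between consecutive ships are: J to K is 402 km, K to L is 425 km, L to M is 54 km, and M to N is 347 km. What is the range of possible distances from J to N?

The maximum is all hops collinear in one direction: 402 + 425 + 54 + 347 = 1228.
The longest hop is 425; the others sum to 803. Since 425 ≤ 803, the path can fold back on itself completely, so the minimum distance is 0.

0 ≤ JN ≤ 1228 km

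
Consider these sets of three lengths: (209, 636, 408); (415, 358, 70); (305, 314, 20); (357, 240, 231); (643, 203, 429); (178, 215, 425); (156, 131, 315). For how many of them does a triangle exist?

3

(209,408,636): 209+408 ≤ 636 → not valid
(70,358,415): 70+358 > 415 → valid
(20,305,314): 20+305 > 314 → valid
(231,240,357): 231+240 > 357 → valid
(203,429,643): 203+429 ≤ 643 → not valid
(178,215,425): 178+215 ≤ 425 → not valid
(131,156,315): 131+156 ≤ 315 → not valid
3 of the 7 triples form a triangle.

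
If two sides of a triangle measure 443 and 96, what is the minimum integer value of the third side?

The third side must be strictly greater than |443 − 96| = 347.
The smallest integer above 347 is 348.

348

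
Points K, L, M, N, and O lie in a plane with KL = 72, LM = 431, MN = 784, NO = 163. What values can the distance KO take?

The maximum is all hops collinear in one direction: 72 + 431 + 784 + 163 = 1450.
The longest hop is 784; the others sum to 666. Folding the others back against it leaves at least 784 − 666 = 118.

118 ≤ KO ≤ 1450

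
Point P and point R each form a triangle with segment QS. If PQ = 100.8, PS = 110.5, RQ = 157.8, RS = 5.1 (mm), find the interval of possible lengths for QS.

152.7 < QS < 162.9

From triangle PQS: |100.8 − 110.5| < QS < 100.8 + 110.5, i.e. 9.7 < QS < 211.3.
From triangle RQS: 152.7 < QS < 162.9.
Both must hold, so QS lies in the intersection.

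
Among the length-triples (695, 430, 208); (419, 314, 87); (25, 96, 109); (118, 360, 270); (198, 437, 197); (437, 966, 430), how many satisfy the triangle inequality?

2

(208,430,695): 208+430 ≤ 695 → not valid
(87,314,419): 87+314 ≤ 419 → not valid
(25,96,109): 25+96 > 109 → valid
(118,270,360): 118+270 > 360 → valid
(197,198,437): 197+198 ≤ 437 → not valid
(430,437,966): 430+437 ≤ 966 → not valid
2 of the 6 triples form a triangle.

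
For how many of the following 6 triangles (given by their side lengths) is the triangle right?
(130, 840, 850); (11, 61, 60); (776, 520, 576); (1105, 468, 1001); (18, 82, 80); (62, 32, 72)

5

(130,840,850): 130²+840² = 722500 = 850² → right
(11,61,60): 11²+60² = 3721 = 61² → right
(776,520,576): 520²+576² = 602176 = 776² → right
(1105,468,1001): 468²+1001² = 1221025 = 1105² → right
(18,82,80): 18²+80² = 6724 = 82² → right
(62,32,72): 32²+62² = 4868 < 5184 = 72² → obtuse
5 of the 6 are right.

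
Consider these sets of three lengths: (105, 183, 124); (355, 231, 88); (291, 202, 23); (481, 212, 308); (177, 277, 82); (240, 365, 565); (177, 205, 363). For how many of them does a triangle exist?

4

(105,124,183): 105+124 > 183 → valid
(88,231,355): 88+231 ≤ 355 → not valid
(23,202,291): 23+202 ≤ 291 → not valid
(212,308,481): 212+308 > 481 → valid
(82,177,277): 82+177 ≤ 277 → not valid
(240,365,565): 240+365 > 565 → valid
(177,205,363): 177+205 > 363 → valid
4 of the 7 triples form a triangle.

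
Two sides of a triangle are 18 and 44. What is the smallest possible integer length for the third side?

27

The third side must be strictly greater than |18 − 44| = 26.
The smallest integer above 26 is 27.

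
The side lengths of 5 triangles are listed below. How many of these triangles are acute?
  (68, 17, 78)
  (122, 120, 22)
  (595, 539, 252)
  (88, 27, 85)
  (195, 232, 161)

(68,17,78): 17²+68² = 4913 < 6084 = 78² → obtuse
(122,120,22): 22²+120² = 14884 = 122² → right
(595,539,252): 252²+539² = 354025 = 595² → right
(88,27,85): 27²+85² = 7954 > 7744 = 88² → acute
(195,232,161): 161²+195² = 63946 > 53824 = 232² → acute
2 of the 5 are acute.

2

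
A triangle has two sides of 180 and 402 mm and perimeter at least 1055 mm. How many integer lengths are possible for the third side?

109

Triangle inequality: 222 < x < 582. Perimeter ≥ 1055 gives x ≥ 1055 − 180 − 402 = 473.
So 473 ≤ x < 582; integers 473 through 581: 109 values.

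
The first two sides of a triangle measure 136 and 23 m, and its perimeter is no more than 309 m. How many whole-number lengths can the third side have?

Triangle inequality: 113 < x < 159. Perimeter ≤ 309 gives x ≤ 309 − 136 − 23 = 150.
So 113 < x ≤ 150; integers 114 through 150: 37 values.

37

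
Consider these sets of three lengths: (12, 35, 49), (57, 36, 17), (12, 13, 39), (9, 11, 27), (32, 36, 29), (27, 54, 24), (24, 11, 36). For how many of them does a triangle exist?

(12,35,49): 12+35 ≤ 49 → not valid
(17,36,57): 17+36 ≤ 57 → not valid
(12,13,39): 12+13 ≤ 39 → not valid
(9,11,27): 9+11 ≤ 27 → not valid
(29,32,36): 29+32 > 36 → valid
(24,27,54): 24+27 ≤ 54 → not valid
(11,24,36): 11+24 ≤ 36 → not valid
1 of the 7 triples forms a triangle.

1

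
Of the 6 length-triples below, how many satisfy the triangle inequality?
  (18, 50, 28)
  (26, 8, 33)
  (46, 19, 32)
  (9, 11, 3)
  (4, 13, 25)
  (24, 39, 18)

(18,28,50): 18+28 ≤ 50 → not valid
(8,26,33): 8+26 > 33 → valid
(19,32,46): 19+32 > 46 → valid
(3,9,11): 3+9 > 11 → valid
(4,13,25): 4+13 ≤ 25 → not valid
(18,24,39): 18+24 > 39 → valid
4 of the 6 triples form a triangle.

4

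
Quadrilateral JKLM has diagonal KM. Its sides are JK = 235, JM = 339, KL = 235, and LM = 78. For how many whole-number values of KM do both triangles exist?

155

From triangle JKM: 104 < KM < 574.
From triangle LKM: 157 < KM < 313.
Intersection: 157 < KM < 313, so integers 158 through 312: 155 values.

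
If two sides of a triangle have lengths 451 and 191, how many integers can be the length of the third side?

381

The third side lies in the open interval (260, 642).
Integers from 261 to 641 inclusive: 641 − 261 + 1 = 381.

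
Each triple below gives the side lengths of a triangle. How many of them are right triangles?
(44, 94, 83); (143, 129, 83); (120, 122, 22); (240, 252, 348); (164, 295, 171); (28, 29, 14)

(44,94,83): 44²+83² = 8825 < 8836 = 94² → obtuse
(143,129,83): 83²+129² = 23530 > 20449 = 143² → acute
(120,122,22): 22²+120² = 14884 = 122² → right
(240,252,348): 240²+252² = 121104 = 348² → right
(164,295,171): 164²+171² = 56137 < 87025 = 295² → obtuse
(28,29,14): 14²+28² = 980 > 841 = 29² → acute
2 of the 6 are right.

2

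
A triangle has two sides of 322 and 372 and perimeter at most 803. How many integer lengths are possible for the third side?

59

Triangle inequality: 50 < x < 694. Perimeter ≤ 803 gives x ≤ 803 − 322 − 372 = 109.
So 50 < x ≤ 109; integers 51 through 109: 59 values.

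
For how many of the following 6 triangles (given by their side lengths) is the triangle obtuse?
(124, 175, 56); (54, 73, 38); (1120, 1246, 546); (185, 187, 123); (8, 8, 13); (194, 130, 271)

4

(124,175,56): 56²+124² = 18512 < 30625 = 175² → obtuse
(54,73,38): 38²+54² = 4360 < 5329 = 73² → obtuse
(1120,1246,546): 546²+1120² = 1552516 = 1246² → right
(185,187,123): 123²+185² = 49354 > 34969 = 187² → acute
(8,8,13): 8²+8² = 128 < 169 = 13² → obtuse
(194,130,271): 130²+194² = 54536 < 73441 = 271² → obtuse
4 of the 6 are obtuse.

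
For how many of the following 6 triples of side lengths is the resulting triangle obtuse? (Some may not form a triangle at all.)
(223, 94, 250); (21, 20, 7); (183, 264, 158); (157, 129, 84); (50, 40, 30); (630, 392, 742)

(223,94,250): 94²+223² = 58565 < 62500 = 250² → obtuse
(21,20,7): 7²+20² = 449 > 441 = 21² → acute
(183,264,158): 158²+183² = 58453 < 69696 = 264² → obtuse
(157,129,84): 84²+129² = 23697 < 24649 = 157² → obtuse
(50,40,30): 30²+40² = 2500 = 50² → right
(630,392,742): 392²+630² = 550564 = 742² → right
3 of the 6 are obtuse.

3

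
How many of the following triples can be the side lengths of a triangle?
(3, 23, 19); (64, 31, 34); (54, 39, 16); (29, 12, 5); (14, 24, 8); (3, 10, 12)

3

(3,19,23): 3+19 ≤ 23 → not valid
(31,34,64): 31+34 > 64 → valid
(16,39,54): 16+39 > 54 → valid
(5,12,29): 5+12 ≤ 29 → not valid
(8,14,24): 8+14 ≤ 24 → not valid
(3,10,12): 3+10 > 12 → valid
3 of the 6 triples form a triangle.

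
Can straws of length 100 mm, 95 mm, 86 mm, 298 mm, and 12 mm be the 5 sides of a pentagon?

No

For a pentagon, each side must be shorter than the sum of the others.
Here the longest side is 298, but the remaining 4 sides sum to only 293.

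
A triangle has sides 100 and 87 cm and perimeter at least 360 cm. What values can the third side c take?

173 ≤ c < 187

Triangle inequality alone gives 13 < c < 187.
The perimeter condition gives c ≥ 360 − 100 − 87 = 173.
Intersecting the two: 173 ≤ c < 187.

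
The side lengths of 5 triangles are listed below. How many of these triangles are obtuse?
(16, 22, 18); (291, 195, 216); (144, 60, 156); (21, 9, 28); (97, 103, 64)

(16,22,18): 16²+18² = 580 > 484 = 22² → acute
(291,195,216): 195²+216² = 84681 = 291² → right
(144,60,156): 60²+144² = 24336 = 156² → right
(21,9,28): 9²+21² = 522 < 784 = 28² → obtuse
(97,103,64): 64²+97² = 13505 > 10609 = 103² → acute
1 of the 5 is obtuse.

1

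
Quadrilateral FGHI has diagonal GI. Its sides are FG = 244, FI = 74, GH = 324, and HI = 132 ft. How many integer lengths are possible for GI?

From triangle FGI: 170 < GI < 318.
From triangle HGI: 192 < GI < 456.
Intersection: 192 < GI < 318, so integers 193 through 317: 125 values.

125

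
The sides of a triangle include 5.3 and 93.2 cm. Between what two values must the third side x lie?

By the triangle inequality, x must be less than 5.3 + 93.2 = 98.5 and greater than |5.3 − 93.2| = 87.9.

87.9 < x < 98.5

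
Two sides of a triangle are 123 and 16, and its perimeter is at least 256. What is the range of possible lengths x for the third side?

Triangle inequality alone gives 107 < x < 139.
The perimeter condition gives x ≥ 256 − 123 − 16 = 117.
Intersecting the two: 117 ≤ x < 139.

117 ≤ x < 139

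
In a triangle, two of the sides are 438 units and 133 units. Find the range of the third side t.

By the triangle inequality, t must be less than 438 + 133 = 571 and greater than |438 − 133| = 305.

305 < t < 571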